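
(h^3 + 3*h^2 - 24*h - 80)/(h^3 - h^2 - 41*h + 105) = (h^2 + 8*h + 16)/(h^2 + 4*h - 21)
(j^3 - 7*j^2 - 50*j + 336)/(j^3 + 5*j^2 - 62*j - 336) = (j - 6)/(j + 6)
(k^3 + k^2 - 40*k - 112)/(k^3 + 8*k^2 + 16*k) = (k - 7)/k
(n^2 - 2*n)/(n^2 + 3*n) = (n - 2)/(n + 3)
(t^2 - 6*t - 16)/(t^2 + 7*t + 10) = (t - 8)/(t + 5)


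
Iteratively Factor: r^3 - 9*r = (r)*(r^2 - 9) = r*(r + 3)*(r - 3)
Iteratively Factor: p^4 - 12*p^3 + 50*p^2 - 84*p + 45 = (p - 1)*(p^3 - 11*p^2 + 39*p - 45) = (p - 5)*(p - 1)*(p^2 - 6*p + 9) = (p - 5)*(p - 3)*(p - 1)*(p - 3)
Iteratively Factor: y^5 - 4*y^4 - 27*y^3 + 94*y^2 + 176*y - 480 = (y - 5)*(y^4 + y^3 - 22*y^2 - 16*y + 96) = (y - 5)*(y - 4)*(y^3 + 5*y^2 - 2*y - 24) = (y - 5)*(y - 4)*(y + 3)*(y^2 + 2*y - 8) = (y - 5)*(y - 4)*(y - 2)*(y + 3)*(y + 4)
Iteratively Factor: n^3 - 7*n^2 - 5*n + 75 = (n - 5)*(n^2 - 2*n - 15) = (n - 5)^2*(n + 3)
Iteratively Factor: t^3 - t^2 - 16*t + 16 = (t + 4)*(t^2 - 5*t + 4) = (t - 1)*(t + 4)*(t - 4)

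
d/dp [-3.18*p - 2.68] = -3.18000000000000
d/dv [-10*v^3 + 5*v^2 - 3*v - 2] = -30*v^2 + 10*v - 3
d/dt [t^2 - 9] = 2*t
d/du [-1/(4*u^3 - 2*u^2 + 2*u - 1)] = 2*(6*u^2 - 2*u + 1)/(4*u^3 - 2*u^2 + 2*u - 1)^2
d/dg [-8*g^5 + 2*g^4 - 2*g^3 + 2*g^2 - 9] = 2*g*(-20*g^3 + 4*g^2 - 3*g + 2)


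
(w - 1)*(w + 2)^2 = w^3 + 3*w^2 - 4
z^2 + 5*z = z*(z + 5)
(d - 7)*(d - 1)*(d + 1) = d^3 - 7*d^2 - d + 7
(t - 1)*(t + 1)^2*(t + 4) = t^4 + 5*t^3 + 3*t^2 - 5*t - 4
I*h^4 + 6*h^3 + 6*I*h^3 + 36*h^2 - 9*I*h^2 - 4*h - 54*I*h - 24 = (h + 6)*(h - 4*I)*(h - I)*(I*h + 1)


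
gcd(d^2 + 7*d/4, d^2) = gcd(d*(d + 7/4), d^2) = d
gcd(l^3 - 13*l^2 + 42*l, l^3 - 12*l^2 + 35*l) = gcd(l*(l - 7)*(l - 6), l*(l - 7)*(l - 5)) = l^2 - 7*l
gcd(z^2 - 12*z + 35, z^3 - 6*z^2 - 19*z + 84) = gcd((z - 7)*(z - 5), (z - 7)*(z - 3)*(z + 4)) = z - 7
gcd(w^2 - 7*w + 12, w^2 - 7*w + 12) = w^2 - 7*w + 12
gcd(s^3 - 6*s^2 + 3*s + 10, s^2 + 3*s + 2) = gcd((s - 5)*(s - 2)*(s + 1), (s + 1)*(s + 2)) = s + 1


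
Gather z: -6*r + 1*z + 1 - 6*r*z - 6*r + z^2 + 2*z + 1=-12*r + z^2 + z*(3 - 6*r) + 2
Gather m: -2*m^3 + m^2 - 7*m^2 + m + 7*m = -2*m^3 - 6*m^2 + 8*m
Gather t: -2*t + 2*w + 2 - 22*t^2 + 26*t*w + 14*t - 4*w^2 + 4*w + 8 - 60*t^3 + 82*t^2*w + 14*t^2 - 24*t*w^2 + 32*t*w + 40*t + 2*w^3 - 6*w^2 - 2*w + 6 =-60*t^3 + t^2*(82*w - 8) + t*(-24*w^2 + 58*w + 52) + 2*w^3 - 10*w^2 + 4*w + 16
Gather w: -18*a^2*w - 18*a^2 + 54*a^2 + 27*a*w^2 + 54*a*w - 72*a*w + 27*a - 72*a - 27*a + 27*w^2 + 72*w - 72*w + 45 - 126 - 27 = 36*a^2 - 72*a + w^2*(27*a + 27) + w*(-18*a^2 - 18*a) - 108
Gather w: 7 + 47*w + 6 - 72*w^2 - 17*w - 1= -72*w^2 + 30*w + 12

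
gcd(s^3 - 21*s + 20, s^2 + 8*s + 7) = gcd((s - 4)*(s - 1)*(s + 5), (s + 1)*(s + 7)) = 1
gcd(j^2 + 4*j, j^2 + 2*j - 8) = j + 4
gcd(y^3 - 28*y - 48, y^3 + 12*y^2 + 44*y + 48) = y^2 + 6*y + 8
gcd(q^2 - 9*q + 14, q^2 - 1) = 1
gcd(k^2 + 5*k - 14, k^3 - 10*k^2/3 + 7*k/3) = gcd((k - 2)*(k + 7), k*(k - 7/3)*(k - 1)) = 1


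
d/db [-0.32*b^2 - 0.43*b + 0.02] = -0.64*b - 0.43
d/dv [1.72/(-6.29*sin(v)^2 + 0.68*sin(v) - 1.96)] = (21.6376*sin(v) - 1.1696)*cos(v)/(6.29*sin(v)^2 - 0.68*sin(v) + 1.96)^2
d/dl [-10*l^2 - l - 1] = -20*l - 1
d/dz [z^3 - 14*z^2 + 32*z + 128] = 3*z^2 - 28*z + 32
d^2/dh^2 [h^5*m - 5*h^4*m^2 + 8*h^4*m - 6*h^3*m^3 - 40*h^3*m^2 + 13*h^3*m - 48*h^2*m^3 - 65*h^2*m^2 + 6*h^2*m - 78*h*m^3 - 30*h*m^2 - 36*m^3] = 2*m*(10*h^3 - 30*h^2*m + 48*h^2 - 18*h*m^2 - 120*h*m + 39*h - 48*m^2 - 65*m + 6)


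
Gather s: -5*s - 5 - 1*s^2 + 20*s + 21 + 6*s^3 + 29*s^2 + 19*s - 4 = 6*s^3 + 28*s^2 + 34*s + 12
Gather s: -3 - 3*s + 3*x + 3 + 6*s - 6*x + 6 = 3*s - 3*x + 6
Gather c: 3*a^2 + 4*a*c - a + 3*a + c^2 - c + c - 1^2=3*a^2 + 4*a*c + 2*a + c^2 - 1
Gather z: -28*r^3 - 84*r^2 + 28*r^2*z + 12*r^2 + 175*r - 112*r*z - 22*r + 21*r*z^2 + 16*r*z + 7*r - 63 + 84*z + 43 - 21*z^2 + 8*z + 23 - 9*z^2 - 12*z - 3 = -28*r^3 - 72*r^2 + 160*r + z^2*(21*r - 30) + z*(28*r^2 - 96*r + 80)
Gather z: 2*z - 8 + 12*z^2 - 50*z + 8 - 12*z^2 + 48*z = 0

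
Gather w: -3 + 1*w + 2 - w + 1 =0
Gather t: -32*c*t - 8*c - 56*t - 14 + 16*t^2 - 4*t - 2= -8*c + 16*t^2 + t*(-32*c - 60) - 16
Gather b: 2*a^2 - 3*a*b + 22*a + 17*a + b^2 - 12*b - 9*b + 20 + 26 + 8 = 2*a^2 + 39*a + b^2 + b*(-3*a - 21) + 54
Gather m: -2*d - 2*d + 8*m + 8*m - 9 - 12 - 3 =-4*d + 16*m - 24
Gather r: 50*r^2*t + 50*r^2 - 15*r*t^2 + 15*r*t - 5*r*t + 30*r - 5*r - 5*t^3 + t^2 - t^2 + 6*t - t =r^2*(50*t + 50) + r*(-15*t^2 + 10*t + 25) - 5*t^3 + 5*t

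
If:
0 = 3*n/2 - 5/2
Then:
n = 5/3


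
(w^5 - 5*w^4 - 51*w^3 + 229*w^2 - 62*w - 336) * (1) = w^5 - 5*w^4 - 51*w^3 + 229*w^2 - 62*w - 336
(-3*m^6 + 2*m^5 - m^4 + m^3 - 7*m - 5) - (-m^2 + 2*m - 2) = -3*m^6 + 2*m^5 - m^4 + m^3 + m^2 - 9*m - 3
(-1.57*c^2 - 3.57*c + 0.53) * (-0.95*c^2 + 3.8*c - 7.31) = 1.4915*c^4 - 2.5745*c^3 - 2.5928*c^2 + 28.1107*c - 3.8743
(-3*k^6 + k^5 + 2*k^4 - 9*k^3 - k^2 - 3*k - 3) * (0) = 0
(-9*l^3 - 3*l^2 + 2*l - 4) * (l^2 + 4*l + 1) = -9*l^5 - 39*l^4 - 19*l^3 + l^2 - 14*l - 4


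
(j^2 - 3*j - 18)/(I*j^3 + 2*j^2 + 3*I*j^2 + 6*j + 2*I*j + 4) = I*(-j^2 + 3*j + 18)/(j^3 + j^2*(3 - 2*I) + 2*j*(1 - 3*I) - 4*I)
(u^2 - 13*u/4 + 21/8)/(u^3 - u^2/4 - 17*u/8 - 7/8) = (2*u - 3)/(2*u^2 + 3*u + 1)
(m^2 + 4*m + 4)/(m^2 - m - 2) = (m^2 + 4*m + 4)/(m^2 - m - 2)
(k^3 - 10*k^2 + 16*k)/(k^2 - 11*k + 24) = k*(k - 2)/(k - 3)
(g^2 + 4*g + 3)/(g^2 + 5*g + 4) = (g + 3)/(g + 4)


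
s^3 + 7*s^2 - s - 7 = (s - 1)*(s + 1)*(s + 7)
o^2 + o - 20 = (o - 4)*(o + 5)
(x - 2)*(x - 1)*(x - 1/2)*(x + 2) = x^4 - 3*x^3/2 - 7*x^2/2 + 6*x - 2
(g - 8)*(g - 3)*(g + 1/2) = g^3 - 21*g^2/2 + 37*g/2 + 12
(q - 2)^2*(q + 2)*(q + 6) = q^4 + 4*q^3 - 16*q^2 - 16*q + 48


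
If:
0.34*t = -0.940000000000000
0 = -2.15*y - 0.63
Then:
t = -2.76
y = -0.29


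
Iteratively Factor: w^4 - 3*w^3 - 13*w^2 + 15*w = (w - 1)*(w^3 - 2*w^2 - 15*w) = w*(w - 1)*(w^2 - 2*w - 15) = w*(w - 5)*(w - 1)*(w + 3)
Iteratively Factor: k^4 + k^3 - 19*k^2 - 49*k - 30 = (k - 5)*(k^3 + 6*k^2 + 11*k + 6) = (k - 5)*(k + 1)*(k^2 + 5*k + 6) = (k - 5)*(k + 1)*(k + 3)*(k + 2)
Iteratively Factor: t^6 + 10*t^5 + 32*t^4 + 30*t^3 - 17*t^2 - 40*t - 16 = (t + 4)*(t^5 + 6*t^4 + 8*t^3 - 2*t^2 - 9*t - 4) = (t - 1)*(t + 4)*(t^4 + 7*t^3 + 15*t^2 + 13*t + 4) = (t - 1)*(t + 4)^2*(t^3 + 3*t^2 + 3*t + 1) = (t - 1)*(t + 1)*(t + 4)^2*(t^2 + 2*t + 1) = (t - 1)*(t + 1)^2*(t + 4)^2*(t + 1)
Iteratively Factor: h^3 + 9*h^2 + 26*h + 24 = (h + 3)*(h^2 + 6*h + 8) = (h + 3)*(h + 4)*(h + 2)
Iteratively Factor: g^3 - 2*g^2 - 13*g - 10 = (g + 1)*(g^2 - 3*g - 10) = (g + 1)*(g + 2)*(g - 5)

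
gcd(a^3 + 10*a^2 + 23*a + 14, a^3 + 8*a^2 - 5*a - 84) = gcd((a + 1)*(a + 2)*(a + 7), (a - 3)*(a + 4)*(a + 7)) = a + 7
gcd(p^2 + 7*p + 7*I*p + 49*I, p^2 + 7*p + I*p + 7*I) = p + 7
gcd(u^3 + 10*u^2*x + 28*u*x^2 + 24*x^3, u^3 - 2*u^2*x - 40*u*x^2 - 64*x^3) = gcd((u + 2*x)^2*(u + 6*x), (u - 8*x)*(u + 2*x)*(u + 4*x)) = u + 2*x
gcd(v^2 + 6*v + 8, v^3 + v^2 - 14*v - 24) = v + 2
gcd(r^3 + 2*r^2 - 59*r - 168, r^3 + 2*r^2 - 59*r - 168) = r^3 + 2*r^2 - 59*r - 168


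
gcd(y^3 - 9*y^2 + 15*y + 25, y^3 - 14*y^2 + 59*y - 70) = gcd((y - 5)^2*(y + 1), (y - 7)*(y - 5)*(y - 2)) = y - 5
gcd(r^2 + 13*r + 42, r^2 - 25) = 1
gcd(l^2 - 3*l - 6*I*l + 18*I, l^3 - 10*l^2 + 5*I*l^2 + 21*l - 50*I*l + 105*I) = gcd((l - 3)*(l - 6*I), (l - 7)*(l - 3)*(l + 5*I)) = l - 3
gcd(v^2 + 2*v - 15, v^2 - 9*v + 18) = v - 3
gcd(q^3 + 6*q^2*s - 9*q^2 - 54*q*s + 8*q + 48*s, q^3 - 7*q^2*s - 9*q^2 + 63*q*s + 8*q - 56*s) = q^2 - 9*q + 8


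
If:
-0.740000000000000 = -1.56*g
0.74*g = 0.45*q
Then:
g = 0.47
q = 0.78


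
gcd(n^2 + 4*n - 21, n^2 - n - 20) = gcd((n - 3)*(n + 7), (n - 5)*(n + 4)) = 1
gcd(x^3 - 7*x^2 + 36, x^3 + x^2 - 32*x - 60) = x^2 - 4*x - 12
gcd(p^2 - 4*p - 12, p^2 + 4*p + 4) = p + 2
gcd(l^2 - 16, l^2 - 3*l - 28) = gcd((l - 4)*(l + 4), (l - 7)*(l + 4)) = l + 4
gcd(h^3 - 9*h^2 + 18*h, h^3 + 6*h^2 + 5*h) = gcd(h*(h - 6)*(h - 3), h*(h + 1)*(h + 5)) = h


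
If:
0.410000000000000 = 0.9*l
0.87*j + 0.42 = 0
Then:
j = -0.48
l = 0.46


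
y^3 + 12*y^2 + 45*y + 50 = (y + 2)*(y + 5)^2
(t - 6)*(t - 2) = t^2 - 8*t + 12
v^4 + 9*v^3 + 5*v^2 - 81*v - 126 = (v - 3)*(v + 2)*(v + 3)*(v + 7)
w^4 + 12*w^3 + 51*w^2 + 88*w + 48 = (w + 1)*(w + 3)*(w + 4)^2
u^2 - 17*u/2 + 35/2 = (u - 5)*(u - 7/2)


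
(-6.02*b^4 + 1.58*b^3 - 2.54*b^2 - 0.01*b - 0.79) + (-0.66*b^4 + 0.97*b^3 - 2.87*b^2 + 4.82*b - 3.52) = -6.68*b^4 + 2.55*b^3 - 5.41*b^2 + 4.81*b - 4.31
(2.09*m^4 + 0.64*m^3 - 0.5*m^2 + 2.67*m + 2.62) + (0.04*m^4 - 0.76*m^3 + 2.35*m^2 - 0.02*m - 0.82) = 2.13*m^4 - 0.12*m^3 + 1.85*m^2 + 2.65*m + 1.8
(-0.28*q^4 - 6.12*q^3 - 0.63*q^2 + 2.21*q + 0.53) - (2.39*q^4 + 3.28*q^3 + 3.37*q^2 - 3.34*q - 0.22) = -2.67*q^4 - 9.4*q^3 - 4.0*q^2 + 5.55*q + 0.75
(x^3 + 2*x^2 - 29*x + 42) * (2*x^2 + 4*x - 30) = 2*x^5 + 8*x^4 - 80*x^3 - 92*x^2 + 1038*x - 1260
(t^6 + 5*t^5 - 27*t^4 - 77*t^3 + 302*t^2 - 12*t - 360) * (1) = t^6 + 5*t^5 - 27*t^4 - 77*t^3 + 302*t^2 - 12*t - 360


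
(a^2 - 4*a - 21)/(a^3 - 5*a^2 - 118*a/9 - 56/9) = 9*(a + 3)/(9*a^2 + 18*a + 8)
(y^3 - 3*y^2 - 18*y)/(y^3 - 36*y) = (y + 3)/(y + 6)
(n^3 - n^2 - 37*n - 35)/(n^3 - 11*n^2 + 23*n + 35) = (n + 5)/(n - 5)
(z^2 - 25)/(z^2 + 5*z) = (z - 5)/z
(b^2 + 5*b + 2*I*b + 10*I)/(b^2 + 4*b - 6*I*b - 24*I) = (b^2 + b*(5 + 2*I) + 10*I)/(b^2 + b*(4 - 6*I) - 24*I)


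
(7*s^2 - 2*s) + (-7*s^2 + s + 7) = 7 - s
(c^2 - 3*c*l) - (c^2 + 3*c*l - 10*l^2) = -6*c*l + 10*l^2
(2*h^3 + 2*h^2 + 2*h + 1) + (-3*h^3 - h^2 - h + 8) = -h^3 + h^2 + h + 9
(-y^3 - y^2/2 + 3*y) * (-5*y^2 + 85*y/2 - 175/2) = 5*y^5 - 40*y^4 + 205*y^3/4 + 685*y^2/4 - 525*y/2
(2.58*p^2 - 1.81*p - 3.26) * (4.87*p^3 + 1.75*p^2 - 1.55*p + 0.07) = 12.5646*p^5 - 4.2997*p^4 - 23.0427*p^3 - 2.7189*p^2 + 4.9263*p - 0.2282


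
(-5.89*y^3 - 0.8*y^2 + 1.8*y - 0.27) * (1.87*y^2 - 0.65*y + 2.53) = -11.0143*y^5 + 2.3325*y^4 - 11.0157*y^3 - 3.6989*y^2 + 4.7295*y - 0.6831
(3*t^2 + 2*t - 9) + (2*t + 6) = 3*t^2 + 4*t - 3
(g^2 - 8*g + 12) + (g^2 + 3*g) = 2*g^2 - 5*g + 12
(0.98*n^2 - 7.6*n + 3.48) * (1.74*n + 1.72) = 1.7052*n^3 - 11.5384*n^2 - 7.0168*n + 5.9856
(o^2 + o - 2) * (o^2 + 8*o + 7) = o^4 + 9*o^3 + 13*o^2 - 9*o - 14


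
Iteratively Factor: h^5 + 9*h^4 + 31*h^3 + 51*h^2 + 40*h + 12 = (h + 3)*(h^4 + 6*h^3 + 13*h^2 + 12*h + 4) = (h + 1)*(h + 3)*(h^3 + 5*h^2 + 8*h + 4) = (h + 1)*(h + 2)*(h + 3)*(h^2 + 3*h + 2) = (h + 1)^2*(h + 2)*(h + 3)*(h + 2)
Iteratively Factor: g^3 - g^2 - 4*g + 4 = (g + 2)*(g^2 - 3*g + 2) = (g - 2)*(g + 2)*(g - 1)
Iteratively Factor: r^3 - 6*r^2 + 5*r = (r - 1)*(r^2 - 5*r) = (r - 5)*(r - 1)*(r)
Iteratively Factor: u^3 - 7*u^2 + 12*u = (u)*(u^2 - 7*u + 12) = u*(u - 3)*(u - 4)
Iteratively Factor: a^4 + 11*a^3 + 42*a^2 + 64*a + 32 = (a + 4)*(a^3 + 7*a^2 + 14*a + 8) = (a + 2)*(a + 4)*(a^2 + 5*a + 4) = (a + 2)*(a + 4)^2*(a + 1)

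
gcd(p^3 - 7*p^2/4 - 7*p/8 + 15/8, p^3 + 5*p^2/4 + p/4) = p + 1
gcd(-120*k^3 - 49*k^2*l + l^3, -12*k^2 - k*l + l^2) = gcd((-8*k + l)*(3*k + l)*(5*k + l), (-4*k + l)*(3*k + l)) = 3*k + l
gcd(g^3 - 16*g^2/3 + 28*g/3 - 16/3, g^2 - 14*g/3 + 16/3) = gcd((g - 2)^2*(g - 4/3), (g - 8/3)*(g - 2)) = g - 2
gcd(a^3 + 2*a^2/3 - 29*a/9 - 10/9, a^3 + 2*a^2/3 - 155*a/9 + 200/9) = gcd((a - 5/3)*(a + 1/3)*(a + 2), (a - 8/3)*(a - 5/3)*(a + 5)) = a - 5/3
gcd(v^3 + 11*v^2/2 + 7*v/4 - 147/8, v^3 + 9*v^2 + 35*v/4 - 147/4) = v^2 + 2*v - 21/4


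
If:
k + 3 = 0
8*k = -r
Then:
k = -3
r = 24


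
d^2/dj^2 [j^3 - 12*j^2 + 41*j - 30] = 6*j - 24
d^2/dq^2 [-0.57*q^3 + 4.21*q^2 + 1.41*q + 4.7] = 8.42 - 3.42*q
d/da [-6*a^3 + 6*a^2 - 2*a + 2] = -18*a^2 + 12*a - 2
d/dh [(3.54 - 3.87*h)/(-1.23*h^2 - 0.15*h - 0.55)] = (-4.7601*h^2 + 8.7084*h + 2.6595)/(1.5129*h^4 + 0.369*h^3 + 1.3755*h^2 + 0.165*h + 0.3025)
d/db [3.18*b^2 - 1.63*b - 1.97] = 6.36*b - 1.63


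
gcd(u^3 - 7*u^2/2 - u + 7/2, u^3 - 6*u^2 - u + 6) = u^2 - 1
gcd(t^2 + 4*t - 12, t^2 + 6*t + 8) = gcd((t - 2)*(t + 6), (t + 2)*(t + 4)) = 1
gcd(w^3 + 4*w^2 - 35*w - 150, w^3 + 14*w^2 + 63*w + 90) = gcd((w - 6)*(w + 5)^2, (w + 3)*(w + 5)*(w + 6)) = w + 5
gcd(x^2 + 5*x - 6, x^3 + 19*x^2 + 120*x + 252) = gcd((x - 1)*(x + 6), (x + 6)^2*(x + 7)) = x + 6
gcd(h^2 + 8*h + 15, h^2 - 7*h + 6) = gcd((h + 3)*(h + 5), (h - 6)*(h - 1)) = 1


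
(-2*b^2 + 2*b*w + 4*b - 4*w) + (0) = -2*b^2 + 2*b*w + 4*b - 4*w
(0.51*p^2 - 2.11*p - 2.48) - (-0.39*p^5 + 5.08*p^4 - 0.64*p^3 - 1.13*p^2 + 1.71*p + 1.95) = 0.39*p^5 - 5.08*p^4 + 0.64*p^3 + 1.64*p^2 - 3.82*p - 4.43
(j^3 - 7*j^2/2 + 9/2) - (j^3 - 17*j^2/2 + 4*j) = 5*j^2 - 4*j + 9/2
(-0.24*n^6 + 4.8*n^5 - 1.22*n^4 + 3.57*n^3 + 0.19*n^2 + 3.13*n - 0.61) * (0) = 0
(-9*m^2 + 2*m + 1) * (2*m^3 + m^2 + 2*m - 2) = -18*m^5 - 5*m^4 - 14*m^3 + 23*m^2 - 2*m - 2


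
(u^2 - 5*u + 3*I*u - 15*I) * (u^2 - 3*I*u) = u^4 - 5*u^3 + 9*u^2 - 45*u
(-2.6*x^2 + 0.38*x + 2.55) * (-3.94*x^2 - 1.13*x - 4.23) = 10.244*x^4 + 1.4408*x^3 + 0.521600000000003*x^2 - 4.4889*x - 10.7865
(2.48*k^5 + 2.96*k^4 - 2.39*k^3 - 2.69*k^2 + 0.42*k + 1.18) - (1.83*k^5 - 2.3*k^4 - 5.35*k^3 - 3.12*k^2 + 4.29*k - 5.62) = 0.65*k^5 + 5.26*k^4 + 2.96*k^3 + 0.43*k^2 - 3.87*k + 6.8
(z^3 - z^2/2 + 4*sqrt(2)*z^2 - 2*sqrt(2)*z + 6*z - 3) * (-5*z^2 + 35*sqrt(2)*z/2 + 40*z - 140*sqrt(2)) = -5*z^5 - 5*sqrt(2)*z^4/2 + 85*z^4/2 + 85*sqrt(2)*z^3/4 + 90*z^3 - 935*z^2 + 95*sqrt(2)*z^2 - 1785*sqrt(2)*z/2 + 440*z + 420*sqrt(2)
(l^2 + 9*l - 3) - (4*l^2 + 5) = -3*l^2 + 9*l - 8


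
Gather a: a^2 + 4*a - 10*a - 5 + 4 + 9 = a^2 - 6*a + 8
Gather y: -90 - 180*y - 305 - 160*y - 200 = -340*y - 595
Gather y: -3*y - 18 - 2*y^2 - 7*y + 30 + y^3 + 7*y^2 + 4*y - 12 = y^3 + 5*y^2 - 6*y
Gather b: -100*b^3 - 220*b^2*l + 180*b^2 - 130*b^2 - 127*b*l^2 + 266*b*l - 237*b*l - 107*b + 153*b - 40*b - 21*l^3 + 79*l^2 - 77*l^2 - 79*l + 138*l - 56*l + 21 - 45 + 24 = -100*b^3 + b^2*(50 - 220*l) + b*(-127*l^2 + 29*l + 6) - 21*l^3 + 2*l^2 + 3*l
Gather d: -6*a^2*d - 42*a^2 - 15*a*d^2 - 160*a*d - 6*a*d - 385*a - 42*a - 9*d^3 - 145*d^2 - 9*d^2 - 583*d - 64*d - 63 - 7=-42*a^2 - 427*a - 9*d^3 + d^2*(-15*a - 154) + d*(-6*a^2 - 166*a - 647) - 70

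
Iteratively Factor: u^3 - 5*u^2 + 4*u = (u - 4)*(u^2 - u) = (u - 4)*(u - 1)*(u)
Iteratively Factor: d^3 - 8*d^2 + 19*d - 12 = (d - 1)*(d^2 - 7*d + 12) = (d - 3)*(d - 1)*(d - 4)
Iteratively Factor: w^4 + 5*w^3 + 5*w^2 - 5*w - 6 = (w - 1)*(w^3 + 6*w^2 + 11*w + 6) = (w - 1)*(w + 2)*(w^2 + 4*w + 3) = (w - 1)*(w + 2)*(w + 3)*(w + 1)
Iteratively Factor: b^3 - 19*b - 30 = (b + 2)*(b^2 - 2*b - 15) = (b - 5)*(b + 2)*(b + 3)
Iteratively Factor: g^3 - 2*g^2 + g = (g - 1)*(g^2 - g) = g*(g - 1)*(g - 1)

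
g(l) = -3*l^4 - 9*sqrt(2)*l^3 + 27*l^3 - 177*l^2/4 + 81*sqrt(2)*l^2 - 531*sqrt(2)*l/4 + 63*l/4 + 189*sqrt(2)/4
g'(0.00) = -171.99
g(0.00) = 66.82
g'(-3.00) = 115.55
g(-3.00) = 587.15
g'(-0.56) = -235.19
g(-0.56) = 182.38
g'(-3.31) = 266.89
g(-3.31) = 528.65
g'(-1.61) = -237.29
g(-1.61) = 446.23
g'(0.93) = -13.85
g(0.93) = -23.09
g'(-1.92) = -199.17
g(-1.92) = 514.41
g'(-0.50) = -230.08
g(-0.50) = 168.42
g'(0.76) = -45.67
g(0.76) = -18.02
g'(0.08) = -160.47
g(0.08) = 53.52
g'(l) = -12*l^3 - 27*sqrt(2)*l^2 + 81*l^2 - 177*l/2 + 162*sqrt(2)*l - 531*sqrt(2)/4 + 63/4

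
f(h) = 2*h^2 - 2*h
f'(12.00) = 46.00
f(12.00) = 264.00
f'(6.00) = 22.00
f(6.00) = 60.00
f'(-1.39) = -7.56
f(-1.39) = 6.64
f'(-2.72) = -12.88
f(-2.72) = 20.24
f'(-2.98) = -13.92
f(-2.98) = 23.72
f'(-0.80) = -5.20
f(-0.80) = 2.88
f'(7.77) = 29.08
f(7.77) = 105.21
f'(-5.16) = -22.64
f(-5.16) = 63.57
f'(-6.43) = -27.72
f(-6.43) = 95.55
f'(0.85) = 1.40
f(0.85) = -0.26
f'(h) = 4*h - 2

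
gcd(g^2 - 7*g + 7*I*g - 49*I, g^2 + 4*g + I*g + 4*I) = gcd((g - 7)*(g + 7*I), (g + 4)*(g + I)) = 1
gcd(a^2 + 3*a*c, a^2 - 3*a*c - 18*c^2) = a + 3*c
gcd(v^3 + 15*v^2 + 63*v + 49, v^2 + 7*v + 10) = 1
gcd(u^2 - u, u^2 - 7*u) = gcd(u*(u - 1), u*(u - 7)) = u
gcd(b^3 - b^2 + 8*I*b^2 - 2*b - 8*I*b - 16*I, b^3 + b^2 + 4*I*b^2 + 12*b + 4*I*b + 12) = b + 1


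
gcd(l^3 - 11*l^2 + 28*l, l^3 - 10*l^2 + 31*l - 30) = 1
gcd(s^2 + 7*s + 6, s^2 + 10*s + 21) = 1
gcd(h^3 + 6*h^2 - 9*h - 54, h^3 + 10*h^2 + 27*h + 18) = h^2 + 9*h + 18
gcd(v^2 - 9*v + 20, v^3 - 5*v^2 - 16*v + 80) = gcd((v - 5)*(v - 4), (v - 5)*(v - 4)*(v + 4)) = v^2 - 9*v + 20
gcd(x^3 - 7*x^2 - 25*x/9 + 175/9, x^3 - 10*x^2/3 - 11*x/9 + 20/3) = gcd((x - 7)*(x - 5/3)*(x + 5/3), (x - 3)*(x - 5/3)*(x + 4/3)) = x - 5/3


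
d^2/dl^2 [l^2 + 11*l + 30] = 2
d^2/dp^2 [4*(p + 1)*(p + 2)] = 8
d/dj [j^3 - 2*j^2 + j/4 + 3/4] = 3*j^2 - 4*j + 1/4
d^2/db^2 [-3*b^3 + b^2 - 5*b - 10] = 2 - 18*b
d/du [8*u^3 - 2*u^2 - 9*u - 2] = 24*u^2 - 4*u - 9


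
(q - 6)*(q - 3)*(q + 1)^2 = q^4 - 7*q^3 + q^2 + 27*q + 18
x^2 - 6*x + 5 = (x - 5)*(x - 1)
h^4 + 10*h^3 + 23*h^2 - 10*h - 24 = (h - 1)*(h + 1)*(h + 4)*(h + 6)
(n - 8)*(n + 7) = n^2 - n - 56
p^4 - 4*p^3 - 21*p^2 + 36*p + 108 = (p - 6)*(p - 3)*(p + 2)*(p + 3)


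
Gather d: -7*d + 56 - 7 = 49 - 7*d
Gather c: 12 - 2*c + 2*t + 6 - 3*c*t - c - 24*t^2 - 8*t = c*(-3*t - 3) - 24*t^2 - 6*t + 18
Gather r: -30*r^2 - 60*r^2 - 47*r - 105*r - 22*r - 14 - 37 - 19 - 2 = -90*r^2 - 174*r - 72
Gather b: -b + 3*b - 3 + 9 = 2*b + 6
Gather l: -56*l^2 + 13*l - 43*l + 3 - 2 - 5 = -56*l^2 - 30*l - 4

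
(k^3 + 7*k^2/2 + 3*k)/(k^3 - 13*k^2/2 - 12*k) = (k + 2)/(k - 8)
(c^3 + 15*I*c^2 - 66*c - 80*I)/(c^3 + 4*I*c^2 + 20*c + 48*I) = (c^2 + 13*I*c - 40)/(c^2 + 2*I*c + 24)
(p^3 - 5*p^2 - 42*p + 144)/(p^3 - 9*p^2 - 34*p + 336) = (p - 3)/(p - 7)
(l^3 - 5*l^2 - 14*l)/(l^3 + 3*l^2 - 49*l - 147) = l*(l + 2)/(l^2 + 10*l + 21)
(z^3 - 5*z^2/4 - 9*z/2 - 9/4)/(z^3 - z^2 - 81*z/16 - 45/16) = 4*(z + 1)/(4*z + 5)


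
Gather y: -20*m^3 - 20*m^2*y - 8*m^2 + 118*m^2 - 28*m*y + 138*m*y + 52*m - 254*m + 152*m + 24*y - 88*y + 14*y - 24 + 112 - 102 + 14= -20*m^3 + 110*m^2 - 50*m + y*(-20*m^2 + 110*m - 50)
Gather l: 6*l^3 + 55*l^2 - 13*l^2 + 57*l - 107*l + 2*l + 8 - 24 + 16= 6*l^3 + 42*l^2 - 48*l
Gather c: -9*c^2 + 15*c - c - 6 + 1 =-9*c^2 + 14*c - 5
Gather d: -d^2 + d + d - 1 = -d^2 + 2*d - 1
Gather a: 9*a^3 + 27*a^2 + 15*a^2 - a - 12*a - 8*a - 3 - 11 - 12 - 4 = 9*a^3 + 42*a^2 - 21*a - 30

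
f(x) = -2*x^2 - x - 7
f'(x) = -4*x - 1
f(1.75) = -14.88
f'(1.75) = -8.00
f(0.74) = -8.84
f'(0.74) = -3.96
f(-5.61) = -64.33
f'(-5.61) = 21.44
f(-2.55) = -17.46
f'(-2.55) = 9.20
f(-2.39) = -16.03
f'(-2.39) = 8.56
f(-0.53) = -7.03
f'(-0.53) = 1.12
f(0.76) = -8.92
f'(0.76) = -4.04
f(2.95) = -27.36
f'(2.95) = -12.80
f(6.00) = -85.00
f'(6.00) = -25.00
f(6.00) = -85.00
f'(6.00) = -25.00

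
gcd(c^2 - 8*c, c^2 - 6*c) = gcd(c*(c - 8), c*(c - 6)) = c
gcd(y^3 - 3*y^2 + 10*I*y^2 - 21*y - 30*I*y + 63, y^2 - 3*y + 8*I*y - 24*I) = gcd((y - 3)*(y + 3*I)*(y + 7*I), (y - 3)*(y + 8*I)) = y - 3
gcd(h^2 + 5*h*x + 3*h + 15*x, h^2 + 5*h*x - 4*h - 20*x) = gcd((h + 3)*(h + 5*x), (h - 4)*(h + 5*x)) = h + 5*x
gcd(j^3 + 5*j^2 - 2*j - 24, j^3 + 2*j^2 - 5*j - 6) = j^2 + j - 6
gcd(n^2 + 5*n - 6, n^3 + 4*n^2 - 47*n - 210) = n + 6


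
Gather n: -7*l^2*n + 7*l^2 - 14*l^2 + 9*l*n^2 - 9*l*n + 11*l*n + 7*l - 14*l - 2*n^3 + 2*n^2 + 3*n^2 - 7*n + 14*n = -7*l^2 - 7*l - 2*n^3 + n^2*(9*l + 5) + n*(-7*l^2 + 2*l + 7)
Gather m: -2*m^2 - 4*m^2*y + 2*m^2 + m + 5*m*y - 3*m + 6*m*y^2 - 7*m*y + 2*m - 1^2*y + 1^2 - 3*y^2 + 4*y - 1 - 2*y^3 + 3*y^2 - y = -4*m^2*y + m*(6*y^2 - 2*y) - 2*y^3 + 2*y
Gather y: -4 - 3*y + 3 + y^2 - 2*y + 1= y^2 - 5*y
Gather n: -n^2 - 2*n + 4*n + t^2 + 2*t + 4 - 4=-n^2 + 2*n + t^2 + 2*t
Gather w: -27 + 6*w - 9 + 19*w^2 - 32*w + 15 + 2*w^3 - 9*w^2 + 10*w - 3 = 2*w^3 + 10*w^2 - 16*w - 24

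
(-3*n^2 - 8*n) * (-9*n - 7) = 27*n^3 + 93*n^2 + 56*n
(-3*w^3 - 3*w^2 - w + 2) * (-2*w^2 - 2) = 6*w^5 + 6*w^4 + 8*w^3 + 2*w^2 + 2*w - 4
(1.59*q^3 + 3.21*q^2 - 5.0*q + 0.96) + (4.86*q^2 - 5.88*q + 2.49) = 1.59*q^3 + 8.07*q^2 - 10.88*q + 3.45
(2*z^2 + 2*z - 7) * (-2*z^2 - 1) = -4*z^4 - 4*z^3 + 12*z^2 - 2*z + 7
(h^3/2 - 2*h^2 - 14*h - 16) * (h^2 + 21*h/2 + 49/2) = h^5/2 + 13*h^4/4 - 91*h^3/4 - 212*h^2 - 511*h - 392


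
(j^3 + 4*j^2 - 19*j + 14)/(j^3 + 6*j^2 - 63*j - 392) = (j^2 - 3*j + 2)/(j^2 - j - 56)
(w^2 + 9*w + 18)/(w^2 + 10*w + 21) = (w + 6)/(w + 7)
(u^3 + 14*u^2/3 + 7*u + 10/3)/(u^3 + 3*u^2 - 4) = (u^2 + 8*u/3 + 5/3)/(u^2 + u - 2)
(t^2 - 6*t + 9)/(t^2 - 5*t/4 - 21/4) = 4*(t - 3)/(4*t + 7)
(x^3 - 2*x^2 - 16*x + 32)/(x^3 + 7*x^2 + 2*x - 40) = (x - 4)/(x + 5)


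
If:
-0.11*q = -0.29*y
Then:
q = 2.63636363636364*y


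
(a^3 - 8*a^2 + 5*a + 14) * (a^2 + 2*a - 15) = a^5 - 6*a^4 - 26*a^3 + 144*a^2 - 47*a - 210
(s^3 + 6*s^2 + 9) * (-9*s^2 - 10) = -9*s^5 - 54*s^4 - 10*s^3 - 141*s^2 - 90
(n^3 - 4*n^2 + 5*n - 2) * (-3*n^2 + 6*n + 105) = -3*n^5 + 18*n^4 + 66*n^3 - 384*n^2 + 513*n - 210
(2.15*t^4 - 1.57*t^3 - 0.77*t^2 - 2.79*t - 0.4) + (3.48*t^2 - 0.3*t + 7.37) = 2.15*t^4 - 1.57*t^3 + 2.71*t^2 - 3.09*t + 6.97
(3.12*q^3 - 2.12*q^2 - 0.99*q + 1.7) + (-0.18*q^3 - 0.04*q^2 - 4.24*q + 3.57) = 2.94*q^3 - 2.16*q^2 - 5.23*q + 5.27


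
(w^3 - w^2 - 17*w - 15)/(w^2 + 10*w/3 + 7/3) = 3*(w^2 - 2*w - 15)/(3*w + 7)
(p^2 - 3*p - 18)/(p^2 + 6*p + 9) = (p - 6)/(p + 3)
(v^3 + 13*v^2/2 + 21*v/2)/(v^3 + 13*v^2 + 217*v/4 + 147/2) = 2*v*(v + 3)/(2*v^2 + 19*v + 42)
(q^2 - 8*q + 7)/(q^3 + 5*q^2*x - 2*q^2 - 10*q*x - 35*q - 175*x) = (q - 1)/(q^2 + 5*q*x + 5*q + 25*x)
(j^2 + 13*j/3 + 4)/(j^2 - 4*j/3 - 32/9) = 3*(j + 3)/(3*j - 8)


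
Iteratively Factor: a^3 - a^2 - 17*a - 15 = (a + 1)*(a^2 - 2*a - 15) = (a + 1)*(a + 3)*(a - 5)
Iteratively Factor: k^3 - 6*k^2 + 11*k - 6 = (k - 1)*(k^2 - 5*k + 6) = (k - 3)*(k - 1)*(k - 2)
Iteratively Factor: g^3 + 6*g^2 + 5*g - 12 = (g + 4)*(g^2 + 2*g - 3) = (g - 1)*(g + 4)*(g + 3)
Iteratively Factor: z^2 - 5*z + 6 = (z - 2)*(z - 3)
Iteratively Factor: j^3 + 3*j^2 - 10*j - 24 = (j + 2)*(j^2 + j - 12) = (j + 2)*(j + 4)*(j - 3)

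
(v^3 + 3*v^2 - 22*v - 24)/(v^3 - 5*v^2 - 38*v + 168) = (v + 1)/(v - 7)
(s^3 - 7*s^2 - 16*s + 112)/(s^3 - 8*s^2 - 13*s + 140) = (s - 4)/(s - 5)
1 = 1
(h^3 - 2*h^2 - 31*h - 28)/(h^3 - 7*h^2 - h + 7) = (h + 4)/(h - 1)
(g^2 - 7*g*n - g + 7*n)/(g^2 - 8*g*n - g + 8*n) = (g - 7*n)/(g - 8*n)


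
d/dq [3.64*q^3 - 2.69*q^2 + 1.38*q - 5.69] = 10.92*q^2 - 5.38*q + 1.38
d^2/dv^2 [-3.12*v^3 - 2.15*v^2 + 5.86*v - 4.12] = -18.72*v - 4.3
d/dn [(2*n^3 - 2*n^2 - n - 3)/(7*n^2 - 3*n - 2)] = (14*n^4 - 12*n^3 + n^2 + 50*n - 7)/(49*n^4 - 42*n^3 - 19*n^2 + 12*n + 4)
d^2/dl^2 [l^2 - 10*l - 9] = 2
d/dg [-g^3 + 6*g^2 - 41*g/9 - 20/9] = -3*g^2 + 12*g - 41/9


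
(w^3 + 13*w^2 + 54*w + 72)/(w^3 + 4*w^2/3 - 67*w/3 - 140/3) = 3*(w^2 + 9*w + 18)/(3*w^2 - 8*w - 35)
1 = 1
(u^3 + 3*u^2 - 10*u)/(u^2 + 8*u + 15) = u*(u - 2)/(u + 3)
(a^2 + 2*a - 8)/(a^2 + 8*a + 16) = (a - 2)/(a + 4)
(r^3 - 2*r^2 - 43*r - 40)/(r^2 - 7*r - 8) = r + 5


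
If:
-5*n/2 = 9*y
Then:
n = -18*y/5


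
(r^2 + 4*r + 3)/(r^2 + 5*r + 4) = (r + 3)/(r + 4)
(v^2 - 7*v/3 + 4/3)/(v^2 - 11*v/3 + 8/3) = (3*v - 4)/(3*v - 8)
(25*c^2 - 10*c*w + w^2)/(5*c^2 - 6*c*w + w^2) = (-5*c + w)/(-c + w)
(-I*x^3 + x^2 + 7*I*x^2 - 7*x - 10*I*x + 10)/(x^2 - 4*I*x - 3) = (-I*x^3 + x^2*(1 + 7*I) - x*(7 + 10*I) + 10)/(x^2 - 4*I*x - 3)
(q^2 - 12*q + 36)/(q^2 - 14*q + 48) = (q - 6)/(q - 8)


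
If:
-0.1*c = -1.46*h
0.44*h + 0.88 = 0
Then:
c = -29.20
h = -2.00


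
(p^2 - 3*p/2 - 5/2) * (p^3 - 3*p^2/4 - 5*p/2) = p^5 - 9*p^4/4 - 31*p^3/8 + 45*p^2/8 + 25*p/4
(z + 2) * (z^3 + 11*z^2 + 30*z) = z^4 + 13*z^3 + 52*z^2 + 60*z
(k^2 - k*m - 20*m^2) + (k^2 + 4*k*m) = 2*k^2 + 3*k*m - 20*m^2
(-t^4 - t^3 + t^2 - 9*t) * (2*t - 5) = -2*t^5 + 3*t^4 + 7*t^3 - 23*t^2 + 45*t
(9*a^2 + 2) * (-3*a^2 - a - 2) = -27*a^4 - 9*a^3 - 24*a^2 - 2*a - 4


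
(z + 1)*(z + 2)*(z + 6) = z^3 + 9*z^2 + 20*z + 12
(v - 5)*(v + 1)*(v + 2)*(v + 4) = v^4 + 2*v^3 - 21*v^2 - 62*v - 40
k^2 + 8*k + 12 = (k + 2)*(k + 6)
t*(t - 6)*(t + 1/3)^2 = t^4 - 16*t^3/3 - 35*t^2/9 - 2*t/3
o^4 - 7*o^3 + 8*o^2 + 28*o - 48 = (o - 4)*(o - 3)*(o - 2)*(o + 2)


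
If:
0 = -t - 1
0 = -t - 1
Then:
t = -1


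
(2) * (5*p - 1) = 10*p - 2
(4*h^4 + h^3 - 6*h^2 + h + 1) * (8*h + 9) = 32*h^5 + 44*h^4 - 39*h^3 - 46*h^2 + 17*h + 9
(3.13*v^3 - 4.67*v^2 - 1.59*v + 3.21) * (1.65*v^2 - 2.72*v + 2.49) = 5.1645*v^5 - 16.2191*v^4 + 17.8726*v^3 - 2.007*v^2 - 12.6903*v + 7.9929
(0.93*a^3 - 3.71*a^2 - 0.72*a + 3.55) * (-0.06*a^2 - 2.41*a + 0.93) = -0.0558*a^5 - 2.0187*a^4 + 9.8492*a^3 - 1.9281*a^2 - 9.2251*a + 3.3015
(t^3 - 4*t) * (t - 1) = t^4 - t^3 - 4*t^2 + 4*t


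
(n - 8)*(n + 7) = n^2 - n - 56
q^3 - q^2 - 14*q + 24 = (q - 3)*(q - 2)*(q + 4)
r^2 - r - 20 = (r - 5)*(r + 4)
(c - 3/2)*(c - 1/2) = c^2 - 2*c + 3/4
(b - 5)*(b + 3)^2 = b^3 + b^2 - 21*b - 45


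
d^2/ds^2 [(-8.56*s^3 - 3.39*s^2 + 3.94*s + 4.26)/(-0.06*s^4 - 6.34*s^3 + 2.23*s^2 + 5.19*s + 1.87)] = (0.061632*s^9 + 0.0732240000000104*s^8 + 14.4390960000019*s^7 + 528.510355999999*s^6 + 730.022304*s^5 + 178.562196*s^4 + 1535.61041*s^3 + 561.300738*s^2 - 320.676072*s - 93.779574)/(0.000216*s^12 + 0.068472*s^11 + 7.211124*s^10 + 249.6943*s^9 - 279.879294*s^8 - 531.36249*s^7 + 210.026399*s^6 + 597.021081*s^5 + 161.718576*s^4 - 203.144235*s^3 - 174.505782*s^2 - 54.446733*s - 6.539203)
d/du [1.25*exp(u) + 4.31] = 1.25*exp(u)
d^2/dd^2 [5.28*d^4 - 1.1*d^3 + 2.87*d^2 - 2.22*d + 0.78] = 63.36*d^2 - 6.6*d + 5.74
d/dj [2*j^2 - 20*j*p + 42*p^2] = 4*j - 20*p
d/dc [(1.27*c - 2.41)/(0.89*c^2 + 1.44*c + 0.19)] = (-1.1303*c^2 + 4.2898*c + 3.7117)/(0.7921*c^4 + 2.5632*c^3 + 2.4118*c^2 + 0.5472*c + 0.0361)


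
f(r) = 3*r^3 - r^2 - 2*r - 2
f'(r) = 9*r^2 - 2*r - 2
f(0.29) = -2.59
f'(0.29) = -1.82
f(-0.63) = -1.89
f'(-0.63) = 2.83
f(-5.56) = -537.43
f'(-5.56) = 287.34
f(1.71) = 6.66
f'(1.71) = 20.90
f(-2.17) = -33.02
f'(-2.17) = 44.72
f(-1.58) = -13.17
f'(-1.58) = 23.63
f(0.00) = -2.00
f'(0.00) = -2.00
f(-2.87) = -75.42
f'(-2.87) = 77.87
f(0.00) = -2.00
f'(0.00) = -2.00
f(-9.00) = -2252.00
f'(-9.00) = 745.00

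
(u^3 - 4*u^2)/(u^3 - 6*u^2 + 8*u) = u/(u - 2)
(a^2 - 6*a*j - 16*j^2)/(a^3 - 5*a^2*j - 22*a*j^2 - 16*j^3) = 1/(a + j)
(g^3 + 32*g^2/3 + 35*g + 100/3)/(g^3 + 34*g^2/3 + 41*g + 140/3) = (3*g + 5)/(3*g + 7)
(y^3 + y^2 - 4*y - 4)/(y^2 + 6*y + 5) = (y^2 - 4)/(y + 5)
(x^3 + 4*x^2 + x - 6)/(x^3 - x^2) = 1 + 5/x + 6/x^2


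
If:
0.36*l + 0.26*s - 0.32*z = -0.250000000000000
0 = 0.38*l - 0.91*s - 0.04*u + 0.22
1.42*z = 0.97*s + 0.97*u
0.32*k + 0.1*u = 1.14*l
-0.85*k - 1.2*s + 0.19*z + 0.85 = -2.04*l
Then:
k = 4.60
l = 1.64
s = 0.75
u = 3.99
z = 3.24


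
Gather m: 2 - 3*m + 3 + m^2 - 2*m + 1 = m^2 - 5*m + 6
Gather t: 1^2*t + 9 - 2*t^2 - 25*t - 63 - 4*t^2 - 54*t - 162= -6*t^2 - 78*t - 216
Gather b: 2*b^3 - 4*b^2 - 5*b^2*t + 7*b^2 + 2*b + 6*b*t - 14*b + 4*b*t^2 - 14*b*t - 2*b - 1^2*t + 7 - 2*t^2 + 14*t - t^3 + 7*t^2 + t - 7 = 2*b^3 + b^2*(3 - 5*t) + b*(4*t^2 - 8*t - 14) - t^3 + 5*t^2 + 14*t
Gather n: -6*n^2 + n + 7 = -6*n^2 + n + 7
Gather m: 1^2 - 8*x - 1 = -8*x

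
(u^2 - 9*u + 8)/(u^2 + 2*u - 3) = (u - 8)/(u + 3)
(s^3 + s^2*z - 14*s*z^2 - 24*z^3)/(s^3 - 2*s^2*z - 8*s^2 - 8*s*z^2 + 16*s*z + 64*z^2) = (s + 3*z)/(s - 8)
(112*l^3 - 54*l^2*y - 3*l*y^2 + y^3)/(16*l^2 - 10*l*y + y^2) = 7*l + y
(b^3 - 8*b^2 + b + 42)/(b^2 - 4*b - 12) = (b^2 - 10*b + 21)/(b - 6)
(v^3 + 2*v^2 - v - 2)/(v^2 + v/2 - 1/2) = 2*(v^2 + v - 2)/(2*v - 1)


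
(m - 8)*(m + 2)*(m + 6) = m^3 - 52*m - 96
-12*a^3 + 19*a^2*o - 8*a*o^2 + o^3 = (-4*a + o)*(-3*a + o)*(-a + o)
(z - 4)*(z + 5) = z^2 + z - 20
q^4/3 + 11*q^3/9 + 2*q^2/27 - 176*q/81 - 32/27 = (q/3 + 1)*(q - 4/3)*(q + 2/3)*(q + 4/3)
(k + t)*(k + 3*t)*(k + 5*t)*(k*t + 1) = k^4*t + 9*k^3*t^2 + k^3 + 23*k^2*t^3 + 9*k^2*t + 15*k*t^4 + 23*k*t^2 + 15*t^3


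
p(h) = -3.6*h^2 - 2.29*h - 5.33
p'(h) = -7.2*h - 2.29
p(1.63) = -18.63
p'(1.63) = -14.03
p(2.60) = -35.62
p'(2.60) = -21.01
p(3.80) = -66.02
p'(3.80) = -29.65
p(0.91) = -10.40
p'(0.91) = -8.84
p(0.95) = -10.75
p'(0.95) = -9.13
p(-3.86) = -50.13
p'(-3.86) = 25.50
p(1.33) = -14.74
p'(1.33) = -11.87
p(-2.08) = -16.14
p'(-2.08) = 12.69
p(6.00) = -148.67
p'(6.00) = -45.49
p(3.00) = -44.60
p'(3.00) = -23.89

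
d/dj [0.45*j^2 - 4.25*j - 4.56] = 0.9*j - 4.25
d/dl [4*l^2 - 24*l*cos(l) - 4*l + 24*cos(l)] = 24*l*sin(l) + 8*l - 24*sqrt(2)*sin(l + pi/4) - 4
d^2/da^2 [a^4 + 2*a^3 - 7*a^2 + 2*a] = 12*a^2 + 12*a - 14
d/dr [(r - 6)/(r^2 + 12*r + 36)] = (18 - r)/(r^3 + 18*r^2 + 108*r + 216)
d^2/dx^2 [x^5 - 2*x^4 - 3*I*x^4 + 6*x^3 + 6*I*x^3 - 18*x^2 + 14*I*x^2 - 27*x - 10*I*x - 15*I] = 20*x^3 + x^2*(-24 - 36*I) + x*(36 + 36*I) - 36 + 28*I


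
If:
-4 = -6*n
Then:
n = 2/3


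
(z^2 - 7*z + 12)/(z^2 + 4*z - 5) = (z^2 - 7*z + 12)/(z^2 + 4*z - 5)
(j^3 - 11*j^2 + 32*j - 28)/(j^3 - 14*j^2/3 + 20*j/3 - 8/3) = 3*(j - 7)/(3*j - 2)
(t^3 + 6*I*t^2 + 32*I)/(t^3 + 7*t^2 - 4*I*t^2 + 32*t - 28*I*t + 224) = (t^2 + 2*I*t + 8)/(t^2 + t*(7 - 8*I) - 56*I)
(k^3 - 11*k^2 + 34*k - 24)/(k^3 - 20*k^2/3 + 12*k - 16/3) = 3*(k^2 - 7*k + 6)/(3*k^2 - 8*k + 4)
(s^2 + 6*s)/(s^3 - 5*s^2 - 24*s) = (s + 6)/(s^2 - 5*s - 24)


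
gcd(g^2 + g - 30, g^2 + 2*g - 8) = 1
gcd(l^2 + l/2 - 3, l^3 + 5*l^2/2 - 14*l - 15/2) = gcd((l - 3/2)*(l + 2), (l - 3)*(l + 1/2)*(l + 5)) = 1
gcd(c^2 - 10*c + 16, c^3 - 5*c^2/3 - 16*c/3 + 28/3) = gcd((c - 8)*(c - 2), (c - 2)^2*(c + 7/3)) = c - 2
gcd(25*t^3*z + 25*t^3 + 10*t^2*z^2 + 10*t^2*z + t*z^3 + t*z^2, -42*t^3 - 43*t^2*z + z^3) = 1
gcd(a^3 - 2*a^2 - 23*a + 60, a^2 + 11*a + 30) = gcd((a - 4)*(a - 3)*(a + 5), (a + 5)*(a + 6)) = a + 5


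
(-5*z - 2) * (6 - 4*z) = 20*z^2 - 22*z - 12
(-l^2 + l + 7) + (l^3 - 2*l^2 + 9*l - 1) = l^3 - 3*l^2 + 10*l + 6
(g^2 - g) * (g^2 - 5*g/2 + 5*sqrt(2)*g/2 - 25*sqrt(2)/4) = g^4 - 7*g^3/2 + 5*sqrt(2)*g^3/2 - 35*sqrt(2)*g^2/4 + 5*g^2/2 + 25*sqrt(2)*g/4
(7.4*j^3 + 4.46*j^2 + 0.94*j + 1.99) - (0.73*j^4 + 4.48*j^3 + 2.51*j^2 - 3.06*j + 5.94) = -0.73*j^4 + 2.92*j^3 + 1.95*j^2 + 4.0*j - 3.95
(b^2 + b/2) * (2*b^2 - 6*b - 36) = 2*b^4 - 5*b^3 - 39*b^2 - 18*b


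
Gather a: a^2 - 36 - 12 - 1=a^2 - 49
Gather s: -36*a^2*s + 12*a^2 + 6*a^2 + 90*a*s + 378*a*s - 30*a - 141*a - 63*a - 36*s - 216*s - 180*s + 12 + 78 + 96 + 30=18*a^2 - 234*a + s*(-36*a^2 + 468*a - 432) + 216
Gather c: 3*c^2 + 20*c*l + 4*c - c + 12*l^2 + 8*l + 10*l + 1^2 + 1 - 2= 3*c^2 + c*(20*l + 3) + 12*l^2 + 18*l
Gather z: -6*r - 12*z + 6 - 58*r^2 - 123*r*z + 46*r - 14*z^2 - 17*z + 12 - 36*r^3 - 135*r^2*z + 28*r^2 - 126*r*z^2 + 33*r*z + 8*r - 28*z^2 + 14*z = -36*r^3 - 30*r^2 + 48*r + z^2*(-126*r - 42) + z*(-135*r^2 - 90*r - 15) + 18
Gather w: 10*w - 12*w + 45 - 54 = -2*w - 9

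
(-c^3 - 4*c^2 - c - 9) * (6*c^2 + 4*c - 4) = -6*c^5 - 28*c^4 - 18*c^3 - 42*c^2 - 32*c + 36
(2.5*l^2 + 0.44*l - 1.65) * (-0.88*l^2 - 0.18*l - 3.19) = -2.2*l^4 - 0.8372*l^3 - 6.6022*l^2 - 1.1066*l + 5.2635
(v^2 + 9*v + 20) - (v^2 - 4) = 9*v + 24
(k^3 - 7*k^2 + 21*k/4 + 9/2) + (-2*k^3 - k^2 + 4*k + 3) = -k^3 - 8*k^2 + 37*k/4 + 15/2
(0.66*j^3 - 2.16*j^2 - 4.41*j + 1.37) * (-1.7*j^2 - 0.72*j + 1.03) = -1.122*j^5 + 3.1968*j^4 + 9.732*j^3 - 1.3786*j^2 - 5.5287*j + 1.4111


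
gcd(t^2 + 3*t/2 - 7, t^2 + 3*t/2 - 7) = t^2 + 3*t/2 - 7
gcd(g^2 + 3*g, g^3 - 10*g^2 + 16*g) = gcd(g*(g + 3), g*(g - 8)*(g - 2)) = g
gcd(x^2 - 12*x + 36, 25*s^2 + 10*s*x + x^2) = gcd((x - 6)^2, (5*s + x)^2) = 1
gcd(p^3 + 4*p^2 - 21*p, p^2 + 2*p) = p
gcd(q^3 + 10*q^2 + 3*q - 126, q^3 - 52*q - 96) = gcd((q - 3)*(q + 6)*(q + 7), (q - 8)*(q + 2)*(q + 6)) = q + 6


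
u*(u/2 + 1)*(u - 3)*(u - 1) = u^4/2 - u^3 - 5*u^2/2 + 3*u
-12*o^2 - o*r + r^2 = (-4*o + r)*(3*o + r)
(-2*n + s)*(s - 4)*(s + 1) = -2*n*s^2 + 6*n*s + 8*n + s^3 - 3*s^2 - 4*s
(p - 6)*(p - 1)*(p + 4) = p^3 - 3*p^2 - 22*p + 24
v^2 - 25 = (v - 5)*(v + 5)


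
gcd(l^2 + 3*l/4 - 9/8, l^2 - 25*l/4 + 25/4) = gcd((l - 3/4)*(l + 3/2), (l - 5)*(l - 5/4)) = 1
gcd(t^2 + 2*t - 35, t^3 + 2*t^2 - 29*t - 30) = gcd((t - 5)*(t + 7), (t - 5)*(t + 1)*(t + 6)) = t - 5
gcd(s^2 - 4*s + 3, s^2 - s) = s - 1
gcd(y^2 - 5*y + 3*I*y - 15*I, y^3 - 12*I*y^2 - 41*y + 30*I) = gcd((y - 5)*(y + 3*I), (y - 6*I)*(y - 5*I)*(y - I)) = 1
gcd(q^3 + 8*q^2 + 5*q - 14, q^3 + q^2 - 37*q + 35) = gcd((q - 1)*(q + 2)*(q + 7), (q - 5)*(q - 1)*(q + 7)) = q^2 + 6*q - 7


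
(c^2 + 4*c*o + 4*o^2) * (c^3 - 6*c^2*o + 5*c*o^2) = c^5 - 2*c^4*o - 15*c^3*o^2 - 4*c^2*o^3 + 20*c*o^4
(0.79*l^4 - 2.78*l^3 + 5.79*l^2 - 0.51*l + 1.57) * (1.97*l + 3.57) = 1.5563*l^5 - 2.6563*l^4 + 1.4817*l^3 + 19.6656*l^2 + 1.2722*l + 5.6049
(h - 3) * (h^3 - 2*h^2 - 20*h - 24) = h^4 - 5*h^3 - 14*h^2 + 36*h + 72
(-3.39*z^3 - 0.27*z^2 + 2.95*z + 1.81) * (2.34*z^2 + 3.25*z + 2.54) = -7.9326*z^5 - 11.6493*z^4 - 2.5851*z^3 + 13.1371*z^2 + 13.3755*z + 4.5974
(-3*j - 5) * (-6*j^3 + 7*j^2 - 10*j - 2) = 18*j^4 + 9*j^3 - 5*j^2 + 56*j + 10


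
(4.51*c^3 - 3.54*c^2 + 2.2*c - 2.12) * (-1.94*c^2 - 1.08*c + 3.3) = -8.7494*c^5 + 1.9968*c^4 + 14.4382*c^3 - 9.9452*c^2 + 9.5496*c - 6.996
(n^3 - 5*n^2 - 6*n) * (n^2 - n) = n^5 - 6*n^4 - n^3 + 6*n^2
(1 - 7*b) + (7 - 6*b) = 8 - 13*b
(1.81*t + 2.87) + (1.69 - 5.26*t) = 4.56 - 3.45*t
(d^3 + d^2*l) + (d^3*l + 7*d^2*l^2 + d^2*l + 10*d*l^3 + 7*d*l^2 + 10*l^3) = d^3*l + d^3 + 7*d^2*l^2 + 2*d^2*l + 10*d*l^3 + 7*d*l^2 + 10*l^3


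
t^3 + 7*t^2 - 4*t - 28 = (t - 2)*(t + 2)*(t + 7)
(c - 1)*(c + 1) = c^2 - 1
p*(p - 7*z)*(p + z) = p^3 - 6*p^2*z - 7*p*z^2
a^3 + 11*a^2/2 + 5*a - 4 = (a - 1/2)*(a + 2)*(a + 4)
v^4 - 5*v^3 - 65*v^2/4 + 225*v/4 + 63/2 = (v - 6)*(v - 3)*(v + 1/2)*(v + 7/2)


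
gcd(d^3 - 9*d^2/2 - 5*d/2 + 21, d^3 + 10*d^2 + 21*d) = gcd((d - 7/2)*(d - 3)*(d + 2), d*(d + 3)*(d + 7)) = 1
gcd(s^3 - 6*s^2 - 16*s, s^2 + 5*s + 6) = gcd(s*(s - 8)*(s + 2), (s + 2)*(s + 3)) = s + 2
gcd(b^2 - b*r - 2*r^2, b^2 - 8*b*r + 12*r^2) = -b + 2*r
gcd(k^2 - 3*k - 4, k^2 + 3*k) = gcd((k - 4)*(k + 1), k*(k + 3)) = 1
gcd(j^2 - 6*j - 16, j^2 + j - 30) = 1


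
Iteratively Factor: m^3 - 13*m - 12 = (m + 1)*(m^2 - m - 12) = (m + 1)*(m + 3)*(m - 4)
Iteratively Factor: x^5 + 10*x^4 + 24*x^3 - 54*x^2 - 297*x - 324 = (x + 3)*(x^4 + 7*x^3 + 3*x^2 - 63*x - 108) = (x + 3)^2*(x^3 + 4*x^2 - 9*x - 36) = (x + 3)^3*(x^2 + x - 12) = (x + 3)^3*(x + 4)*(x - 3)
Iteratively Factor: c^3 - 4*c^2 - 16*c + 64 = (c - 4)*(c^2 - 16) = (c - 4)^2*(c + 4)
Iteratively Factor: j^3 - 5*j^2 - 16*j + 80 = (j - 5)*(j^2 - 16) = (j - 5)*(j - 4)*(j + 4)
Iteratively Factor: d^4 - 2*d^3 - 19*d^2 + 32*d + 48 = (d + 1)*(d^3 - 3*d^2 - 16*d + 48) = (d - 4)*(d + 1)*(d^2 + d - 12) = (d - 4)*(d + 1)*(d + 4)*(d - 3)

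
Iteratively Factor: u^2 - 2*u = (u - 2)*(u)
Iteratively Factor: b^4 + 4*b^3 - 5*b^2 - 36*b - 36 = (b + 2)*(b^3 + 2*b^2 - 9*b - 18) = (b + 2)*(b + 3)*(b^2 - b - 6) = (b + 2)^2*(b + 3)*(b - 3)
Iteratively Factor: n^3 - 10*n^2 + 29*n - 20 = (n - 5)*(n^2 - 5*n + 4) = (n - 5)*(n - 4)*(n - 1)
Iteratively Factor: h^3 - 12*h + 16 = (h - 2)*(h^2 + 2*h - 8) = (h - 2)*(h + 4)*(h - 2)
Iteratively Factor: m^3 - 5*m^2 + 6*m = (m - 3)*(m^2 - 2*m) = (m - 3)*(m - 2)*(m)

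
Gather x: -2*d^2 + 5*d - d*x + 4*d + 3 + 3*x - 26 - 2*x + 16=-2*d^2 + 9*d + x*(1 - d) - 7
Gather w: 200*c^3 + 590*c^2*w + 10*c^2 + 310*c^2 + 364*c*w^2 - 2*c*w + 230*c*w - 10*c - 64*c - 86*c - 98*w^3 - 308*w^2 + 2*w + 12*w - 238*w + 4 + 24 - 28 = 200*c^3 + 320*c^2 - 160*c - 98*w^3 + w^2*(364*c - 308) + w*(590*c^2 + 228*c - 224)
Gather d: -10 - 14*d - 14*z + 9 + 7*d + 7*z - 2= -7*d - 7*z - 3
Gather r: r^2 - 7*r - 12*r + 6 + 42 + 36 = r^2 - 19*r + 84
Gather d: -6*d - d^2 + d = -d^2 - 5*d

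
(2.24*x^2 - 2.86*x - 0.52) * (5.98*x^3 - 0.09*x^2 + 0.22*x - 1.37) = 13.3952*x^5 - 17.3044*x^4 - 2.3594*x^3 - 3.6512*x^2 + 3.8038*x + 0.7124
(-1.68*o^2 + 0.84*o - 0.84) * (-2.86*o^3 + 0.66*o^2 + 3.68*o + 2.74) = 4.8048*o^5 - 3.5112*o^4 - 3.2256*o^3 - 2.0664*o^2 - 0.7896*o - 2.3016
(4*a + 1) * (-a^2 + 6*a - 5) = -4*a^3 + 23*a^2 - 14*a - 5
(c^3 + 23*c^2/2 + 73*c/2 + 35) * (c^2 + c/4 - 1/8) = c^5 + 47*c^4/4 + 157*c^3/4 + 683*c^2/16 + 67*c/16 - 35/8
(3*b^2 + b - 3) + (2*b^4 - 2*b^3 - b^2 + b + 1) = 2*b^4 - 2*b^3 + 2*b^2 + 2*b - 2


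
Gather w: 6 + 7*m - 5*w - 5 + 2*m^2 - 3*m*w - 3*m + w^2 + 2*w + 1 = 2*m^2 + 4*m + w^2 + w*(-3*m - 3) + 2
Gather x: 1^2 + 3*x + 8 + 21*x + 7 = 24*x + 16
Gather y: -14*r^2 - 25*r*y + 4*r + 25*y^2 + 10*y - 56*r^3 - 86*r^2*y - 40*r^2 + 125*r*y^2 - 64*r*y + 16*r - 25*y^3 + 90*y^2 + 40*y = -56*r^3 - 54*r^2 + 20*r - 25*y^3 + y^2*(125*r + 115) + y*(-86*r^2 - 89*r + 50)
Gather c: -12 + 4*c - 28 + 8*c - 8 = 12*c - 48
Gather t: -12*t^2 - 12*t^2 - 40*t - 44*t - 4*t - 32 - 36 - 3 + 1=-24*t^2 - 88*t - 70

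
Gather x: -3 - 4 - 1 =-8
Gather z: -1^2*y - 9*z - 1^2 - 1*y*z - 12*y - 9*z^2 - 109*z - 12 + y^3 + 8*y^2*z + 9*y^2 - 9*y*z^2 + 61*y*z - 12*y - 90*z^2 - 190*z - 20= y^3 + 9*y^2 - 25*y + z^2*(-9*y - 99) + z*(8*y^2 + 60*y - 308) - 33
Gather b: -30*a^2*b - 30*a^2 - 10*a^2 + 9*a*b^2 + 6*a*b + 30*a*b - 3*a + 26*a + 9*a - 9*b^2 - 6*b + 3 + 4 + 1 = -40*a^2 + 32*a + b^2*(9*a - 9) + b*(-30*a^2 + 36*a - 6) + 8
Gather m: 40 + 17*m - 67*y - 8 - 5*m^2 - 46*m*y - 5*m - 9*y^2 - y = -5*m^2 + m*(12 - 46*y) - 9*y^2 - 68*y + 32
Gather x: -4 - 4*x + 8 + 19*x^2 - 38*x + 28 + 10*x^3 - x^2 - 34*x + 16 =10*x^3 + 18*x^2 - 76*x + 48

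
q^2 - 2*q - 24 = (q - 6)*(q + 4)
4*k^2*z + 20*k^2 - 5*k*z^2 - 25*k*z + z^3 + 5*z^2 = (-4*k + z)*(-k + z)*(z + 5)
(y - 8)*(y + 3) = y^2 - 5*y - 24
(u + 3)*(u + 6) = u^2 + 9*u + 18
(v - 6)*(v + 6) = v^2 - 36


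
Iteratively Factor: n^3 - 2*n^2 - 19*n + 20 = (n + 4)*(n^2 - 6*n + 5) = (n - 1)*(n + 4)*(n - 5)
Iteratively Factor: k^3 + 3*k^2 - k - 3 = (k - 1)*(k^2 + 4*k + 3) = (k - 1)*(k + 3)*(k + 1)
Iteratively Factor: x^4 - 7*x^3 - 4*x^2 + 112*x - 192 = (x - 4)*(x^3 - 3*x^2 - 16*x + 48) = (x - 4)^2*(x^2 + x - 12) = (x - 4)^2*(x + 4)*(x - 3)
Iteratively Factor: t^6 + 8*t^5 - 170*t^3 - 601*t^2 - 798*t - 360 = (t + 2)*(t^5 + 6*t^4 - 12*t^3 - 146*t^2 - 309*t - 180) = (t + 1)*(t + 2)*(t^4 + 5*t^3 - 17*t^2 - 129*t - 180) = (t - 5)*(t + 1)*(t + 2)*(t^3 + 10*t^2 + 33*t + 36) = (t - 5)*(t + 1)*(t + 2)*(t + 3)*(t^2 + 7*t + 12) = (t - 5)*(t + 1)*(t + 2)*(t + 3)*(t + 4)*(t + 3)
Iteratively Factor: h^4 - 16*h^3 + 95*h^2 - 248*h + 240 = (h - 5)*(h^3 - 11*h^2 + 40*h - 48) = (h - 5)*(h - 4)*(h^2 - 7*h + 12) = (h - 5)*(h - 4)^2*(h - 3)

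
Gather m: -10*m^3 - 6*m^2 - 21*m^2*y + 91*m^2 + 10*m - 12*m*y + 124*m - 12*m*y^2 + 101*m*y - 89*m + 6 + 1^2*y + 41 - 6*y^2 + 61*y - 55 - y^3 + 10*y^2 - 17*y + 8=-10*m^3 + m^2*(85 - 21*y) + m*(-12*y^2 + 89*y + 45) - y^3 + 4*y^2 + 45*y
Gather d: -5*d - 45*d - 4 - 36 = -50*d - 40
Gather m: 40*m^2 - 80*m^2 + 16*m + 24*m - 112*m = -40*m^2 - 72*m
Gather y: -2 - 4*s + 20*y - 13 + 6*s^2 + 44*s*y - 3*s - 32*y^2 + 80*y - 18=6*s^2 - 7*s - 32*y^2 + y*(44*s + 100) - 33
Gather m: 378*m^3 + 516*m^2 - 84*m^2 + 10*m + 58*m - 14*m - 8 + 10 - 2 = 378*m^3 + 432*m^2 + 54*m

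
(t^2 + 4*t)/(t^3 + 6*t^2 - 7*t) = (t + 4)/(t^2 + 6*t - 7)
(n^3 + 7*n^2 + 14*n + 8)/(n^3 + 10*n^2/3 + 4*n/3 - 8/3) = 3*(n^2 + 5*n + 4)/(3*n^2 + 4*n - 4)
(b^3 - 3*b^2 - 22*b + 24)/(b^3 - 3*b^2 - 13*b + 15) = (b^2 - 2*b - 24)/(b^2 - 2*b - 15)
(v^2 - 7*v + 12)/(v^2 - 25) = (v^2 - 7*v + 12)/(v^2 - 25)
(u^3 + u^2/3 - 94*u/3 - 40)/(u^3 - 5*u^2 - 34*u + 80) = (u^2 - 14*u/3 - 8)/(u^2 - 10*u + 16)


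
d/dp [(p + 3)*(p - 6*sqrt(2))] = 2*p - 6*sqrt(2) + 3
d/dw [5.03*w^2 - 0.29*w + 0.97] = 10.06*w - 0.29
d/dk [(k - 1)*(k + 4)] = 2*k + 3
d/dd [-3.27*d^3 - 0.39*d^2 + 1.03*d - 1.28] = -9.81*d^2 - 0.78*d + 1.03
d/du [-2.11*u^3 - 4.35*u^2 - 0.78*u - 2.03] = -6.33*u^2 - 8.7*u - 0.78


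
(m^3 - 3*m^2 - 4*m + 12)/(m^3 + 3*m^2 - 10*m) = (m^2 - m - 6)/(m*(m + 5))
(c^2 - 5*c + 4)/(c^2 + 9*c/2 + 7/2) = 2*(c^2 - 5*c + 4)/(2*c^2 + 9*c + 7)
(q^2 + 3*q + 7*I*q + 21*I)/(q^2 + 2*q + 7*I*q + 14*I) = (q + 3)/(q + 2)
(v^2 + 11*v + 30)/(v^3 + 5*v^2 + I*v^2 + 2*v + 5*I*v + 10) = (v + 6)/(v^2 + I*v + 2)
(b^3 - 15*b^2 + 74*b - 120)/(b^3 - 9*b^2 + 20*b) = (b - 6)/b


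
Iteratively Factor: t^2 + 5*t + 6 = (t + 2)*(t + 3)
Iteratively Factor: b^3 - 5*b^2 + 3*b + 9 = (b - 3)*(b^2 - 2*b - 3) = (b - 3)^2*(b + 1)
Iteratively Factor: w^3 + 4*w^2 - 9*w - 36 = (w + 3)*(w^2 + w - 12) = (w - 3)*(w + 3)*(w + 4)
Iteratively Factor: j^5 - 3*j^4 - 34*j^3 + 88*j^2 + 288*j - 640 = (j - 4)*(j^4 + j^3 - 30*j^2 - 32*j + 160) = (j - 4)*(j - 2)*(j^3 + 3*j^2 - 24*j - 80) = (j - 5)*(j - 4)*(j - 2)*(j^2 + 8*j + 16) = (j - 5)*(j - 4)*(j - 2)*(j + 4)*(j + 4)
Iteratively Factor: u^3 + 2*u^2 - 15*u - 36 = (u + 3)*(u^2 - u - 12) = (u - 4)*(u + 3)*(u + 3)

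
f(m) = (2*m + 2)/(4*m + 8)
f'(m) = -4*(2*m + 2)/(4*m + 8)^2 + 2/(4*m + 8)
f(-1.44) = -0.39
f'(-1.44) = 1.59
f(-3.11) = 0.95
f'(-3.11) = 0.41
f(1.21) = 0.34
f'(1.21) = 0.05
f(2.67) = 0.39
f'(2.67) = 0.02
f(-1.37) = -0.29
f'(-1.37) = 1.26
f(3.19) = 0.40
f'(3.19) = 0.02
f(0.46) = 0.30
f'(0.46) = 0.08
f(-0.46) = 0.18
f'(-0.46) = 0.21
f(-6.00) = 0.62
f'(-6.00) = 0.03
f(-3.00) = 1.00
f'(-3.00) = 0.50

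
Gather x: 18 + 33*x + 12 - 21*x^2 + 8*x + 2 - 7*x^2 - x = -28*x^2 + 40*x + 32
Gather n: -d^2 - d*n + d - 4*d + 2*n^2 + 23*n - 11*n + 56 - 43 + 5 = -d^2 - 3*d + 2*n^2 + n*(12 - d) + 18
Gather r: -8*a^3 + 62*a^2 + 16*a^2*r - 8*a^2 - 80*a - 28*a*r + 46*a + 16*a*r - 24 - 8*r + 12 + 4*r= -8*a^3 + 54*a^2 - 34*a + r*(16*a^2 - 12*a - 4) - 12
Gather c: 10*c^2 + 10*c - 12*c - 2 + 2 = 10*c^2 - 2*c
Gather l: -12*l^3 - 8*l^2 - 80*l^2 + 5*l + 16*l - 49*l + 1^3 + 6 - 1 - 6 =-12*l^3 - 88*l^2 - 28*l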